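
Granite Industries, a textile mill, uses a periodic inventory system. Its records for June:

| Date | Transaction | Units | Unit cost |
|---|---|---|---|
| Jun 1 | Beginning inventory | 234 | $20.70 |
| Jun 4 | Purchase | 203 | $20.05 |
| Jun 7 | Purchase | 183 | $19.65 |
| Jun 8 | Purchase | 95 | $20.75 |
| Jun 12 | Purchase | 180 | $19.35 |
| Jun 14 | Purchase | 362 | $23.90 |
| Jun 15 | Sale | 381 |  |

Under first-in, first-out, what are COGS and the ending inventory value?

Jun 15, 381 sold [FIFO — oldest first]: 234 @ $20.70 + 147 @ $20.05 = $7,791.15
Ending inventory: 56 @ $20.05 + 183 @ $19.65 + 95 @ $20.75 + 180 @ $19.35 + 362 @ $23.90 = $18,824.80
Check: goods available $26,615.95 = COGS $7,791.15 + ending $18,824.80

COGS = $7,791.15; ending inventory = $18,824.80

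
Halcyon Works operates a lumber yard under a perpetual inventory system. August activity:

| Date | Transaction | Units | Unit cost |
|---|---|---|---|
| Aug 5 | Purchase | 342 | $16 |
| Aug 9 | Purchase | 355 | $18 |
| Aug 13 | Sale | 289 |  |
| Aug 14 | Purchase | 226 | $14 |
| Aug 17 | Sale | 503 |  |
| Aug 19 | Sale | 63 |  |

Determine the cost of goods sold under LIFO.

COGS = $13,938

Aug 13, 289 sold [LIFO — newest first]: 289 @ $18 = $5,202
Aug 17, 503 sold [LIFO — newest first]: 226 @ $14 + 66 @ $18 + 211 @ $16 = $7,728
Aug 19, 63 sold [LIFO — newest first]: 63 @ $16 = $1,008
Total COGS = $5,202 + $7,728 + $1,008 = $13,938
Ending inventory: 68 @ $16 = $1,088
Check: goods available $15,026 = COGS $13,938 + ending $1,088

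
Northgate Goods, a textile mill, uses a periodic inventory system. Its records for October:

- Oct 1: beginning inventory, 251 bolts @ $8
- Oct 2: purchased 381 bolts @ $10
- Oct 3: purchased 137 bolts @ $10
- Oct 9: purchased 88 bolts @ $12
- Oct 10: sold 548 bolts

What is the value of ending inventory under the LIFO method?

Oct 10, 548 sold [LIFO — newest first]: 88 @ $12 + 137 @ $10 + 323 @ $10 = $5,656
Ending inventory: 251 @ $8 + 58 @ $10 = $2,588

Ending inventory = $2,588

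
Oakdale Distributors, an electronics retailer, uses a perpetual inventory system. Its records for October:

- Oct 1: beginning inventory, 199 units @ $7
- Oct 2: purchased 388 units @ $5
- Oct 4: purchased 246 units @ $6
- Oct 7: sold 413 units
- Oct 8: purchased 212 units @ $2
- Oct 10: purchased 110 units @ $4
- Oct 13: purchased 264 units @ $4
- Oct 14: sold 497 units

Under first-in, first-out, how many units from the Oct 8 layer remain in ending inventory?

Oct 7, 413 sold [FIFO — oldest first]: 199 @ $7 + 214 @ $5 = $2,463
Oct 14, 497 sold [FIFO — oldest first]: 174 @ $5 + 246 @ $6 + 77 @ $2 = $2,500
Total COGS = $2,463 + $2,500 = $4,963
Ending inventory: 135 @ $2 + 110 @ $4 + 264 @ $4 = $1,766

135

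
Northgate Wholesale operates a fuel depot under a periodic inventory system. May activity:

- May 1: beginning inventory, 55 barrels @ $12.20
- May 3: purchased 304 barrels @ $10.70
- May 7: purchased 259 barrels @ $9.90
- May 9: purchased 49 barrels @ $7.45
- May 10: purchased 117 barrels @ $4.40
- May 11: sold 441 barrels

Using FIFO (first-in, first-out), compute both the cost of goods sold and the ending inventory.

May 11, 441 sold [FIFO — oldest first]: 55 @ $12.20 + 304 @ $10.70 + 82 @ $9.90 = $4,735.60
Ending inventory: 177 @ $9.90 + 49 @ $7.45 + 117 @ $4.40 = $2,632.15
Check: goods available $7,367.75 = COGS $4,735.60 + ending $2,632.15

COGS = $4,735.60; ending inventory = $2,632.15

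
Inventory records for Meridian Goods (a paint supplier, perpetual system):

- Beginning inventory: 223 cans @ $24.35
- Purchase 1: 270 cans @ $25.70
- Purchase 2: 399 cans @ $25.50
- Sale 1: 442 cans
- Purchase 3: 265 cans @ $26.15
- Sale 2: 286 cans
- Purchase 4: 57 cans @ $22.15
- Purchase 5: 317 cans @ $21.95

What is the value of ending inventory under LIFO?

Sale 1 (442) [LIFO — newest first]: 399 @ $25.50 + 43 @ $25.70 = $11,279.60
Sale 2 (286) [LIFO — newest first]: 265 @ $26.15 + 21 @ $25.70 = $7,469.45
Total COGS = $11,279.60 + $7,469.45 = $18,749.05
Ending inventory: 223 @ $24.35 + 206 @ $25.70 + 57 @ $22.15 + 317 @ $21.95 = $18,944.95
Check: goods available $37,694.00 = COGS $18,749.05 + ending $18,944.95

Ending inventory = $18,944.95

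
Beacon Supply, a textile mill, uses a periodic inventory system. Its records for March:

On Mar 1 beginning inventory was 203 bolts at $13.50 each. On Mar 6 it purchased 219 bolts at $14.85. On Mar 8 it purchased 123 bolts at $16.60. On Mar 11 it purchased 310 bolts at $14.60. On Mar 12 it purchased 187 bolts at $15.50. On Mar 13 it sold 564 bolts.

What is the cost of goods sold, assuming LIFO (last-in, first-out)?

COGS = $8,536.70

Mar 13, 564 sold [LIFO — newest first]: 187 @ $15.50 + 310 @ $14.60 + 67 @ $16.60 = $8,536.70
Ending inventory: 203 @ $13.50 + 219 @ $14.85 + 56 @ $16.60 = $6,922.25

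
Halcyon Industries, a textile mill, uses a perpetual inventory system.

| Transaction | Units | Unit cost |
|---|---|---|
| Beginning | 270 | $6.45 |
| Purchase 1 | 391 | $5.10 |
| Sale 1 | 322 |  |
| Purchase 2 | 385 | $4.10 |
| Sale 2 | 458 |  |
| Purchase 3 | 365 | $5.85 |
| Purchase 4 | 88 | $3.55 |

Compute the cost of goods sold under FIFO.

COGS = $4,223.50

Sale 1 (322) [FIFO — oldest first]: 270 @ $6.45 + 52 @ $5.10 = $2,006.70
Sale 2 (458) [FIFO — oldest first]: 339 @ $5.10 + 119 @ $4.10 = $2,216.80
Total COGS = $2,006.70 + $2,216.80 = $4,223.50
Ending inventory: 266 @ $4.10 + 365 @ $5.85 + 88 @ $3.55 = $3,538.25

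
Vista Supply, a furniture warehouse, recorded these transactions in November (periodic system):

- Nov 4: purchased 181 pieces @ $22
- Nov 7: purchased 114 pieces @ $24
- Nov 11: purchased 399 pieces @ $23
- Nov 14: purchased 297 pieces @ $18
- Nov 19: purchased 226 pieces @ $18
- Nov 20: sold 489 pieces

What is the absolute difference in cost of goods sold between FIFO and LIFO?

FIFO COGS: 181 @ $22 + 114 @ $24 + 194 @ $23 = $11,180
LIFO COGS: 226 @ $18 + 263 @ $18 = $8,802
Difference = |$11,180 − $8,802| = $2,378

$2,378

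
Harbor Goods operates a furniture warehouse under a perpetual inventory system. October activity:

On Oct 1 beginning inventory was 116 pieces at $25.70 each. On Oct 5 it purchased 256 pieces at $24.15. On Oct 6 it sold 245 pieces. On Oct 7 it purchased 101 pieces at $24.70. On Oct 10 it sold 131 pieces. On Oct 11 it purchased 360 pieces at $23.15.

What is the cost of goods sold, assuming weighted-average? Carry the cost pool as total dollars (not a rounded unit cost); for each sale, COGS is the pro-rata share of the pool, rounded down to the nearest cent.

COGS = $9,265.99

After Oct 1: 116 on hand, pool $2,981.20 (≈ $25.7000 each)
After Oct 5: 372 on hand, pool $9,163.60 (≈ $24.6333 each)
Oct 6, sell 245: 245/372 × $9,163.60 → $6,035.16
After Oct 7: 228 on hand, pool $5,623.14 (≈ $24.6629 each)
Oct 10, sell 131: 131/228 × $5,623.14 → $3,230.83
After Oct 11: 457 on hand, pool $10,726.31 (≈ $23.4711 each)
Total COGS = $6,035.16 + $3,230.83 = $9,265.99
Ending inventory (cost pool remaining) = $10,726.31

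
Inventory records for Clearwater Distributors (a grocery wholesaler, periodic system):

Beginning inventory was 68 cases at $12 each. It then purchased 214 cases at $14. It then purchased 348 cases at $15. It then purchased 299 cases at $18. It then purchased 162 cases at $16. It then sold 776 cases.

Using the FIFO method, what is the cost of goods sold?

Sale 1 (776) [FIFO — oldest first]: 68 @ $12 + 214 @ $14 + 348 @ $15 + 146 @ $18 = $11,660
Ending inventory: 153 @ $18 + 162 @ $16 = $5,346
Check: goods available $17,006 = COGS $11,660 + ending $5,346

COGS = $11,660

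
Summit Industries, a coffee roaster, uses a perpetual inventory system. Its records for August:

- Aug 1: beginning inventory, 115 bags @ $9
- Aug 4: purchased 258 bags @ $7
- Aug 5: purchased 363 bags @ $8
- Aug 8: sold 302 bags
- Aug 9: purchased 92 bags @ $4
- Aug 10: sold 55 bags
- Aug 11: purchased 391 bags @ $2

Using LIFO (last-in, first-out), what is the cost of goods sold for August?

Aug 8, 302 sold [LIFO — newest first]: 302 @ $8 = $2,416
Aug 10, 55 sold [LIFO — newest first]: 55 @ $4 = $220
Total COGS = $2,416 + $220 = $2,636
Ending inventory: 115 @ $9 + 258 @ $7 + 61 @ $8 + 37 @ $4 + 391 @ $2 = $4,259

COGS = $2,636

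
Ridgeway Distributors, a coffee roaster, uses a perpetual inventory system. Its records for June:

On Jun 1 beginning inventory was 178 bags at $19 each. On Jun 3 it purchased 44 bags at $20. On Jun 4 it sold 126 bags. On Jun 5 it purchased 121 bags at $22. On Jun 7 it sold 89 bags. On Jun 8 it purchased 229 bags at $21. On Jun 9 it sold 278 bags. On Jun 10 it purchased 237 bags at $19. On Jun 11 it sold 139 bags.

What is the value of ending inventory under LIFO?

Jun 4, 126 sold [LIFO — newest first]: 44 @ $20 + 82 @ $19 = $2,438
Jun 7, 89 sold [LIFO — newest first]: 89 @ $22 = $1,958
Jun 9, 278 sold [LIFO — newest first]: 229 @ $21 + 32 @ $22 + 17 @ $19 = $5,836
Jun 11, 139 sold [LIFO — newest first]: 139 @ $19 = $2,641
Total COGS = $2,438 + $1,958 + $5,836 + $2,641 = $12,873
Ending inventory: 79 @ $19 + 98 @ $19 = $3,363

Ending inventory = $3,363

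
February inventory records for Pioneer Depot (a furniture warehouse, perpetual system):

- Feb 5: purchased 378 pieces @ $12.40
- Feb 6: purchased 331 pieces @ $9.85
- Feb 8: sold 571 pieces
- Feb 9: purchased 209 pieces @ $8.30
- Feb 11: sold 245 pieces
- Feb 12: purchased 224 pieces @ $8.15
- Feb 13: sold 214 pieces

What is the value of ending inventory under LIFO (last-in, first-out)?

Feb 8, 571 sold [LIFO — newest first]: 331 @ $9.85 + 240 @ $12.40 = $6,236.35
Feb 11, 245 sold [LIFO — newest first]: 209 @ $8.30 + 36 @ $12.40 = $2,181.10
Feb 13, 214 sold [LIFO — newest first]: 214 @ $8.15 = $1,744.10
Total COGS = $6,236.35 + $2,181.10 + $1,744.10 = $10,161.55
Ending inventory: 102 @ $12.40 + 10 @ $8.15 = $1,346.30

Ending inventory = $1,346.30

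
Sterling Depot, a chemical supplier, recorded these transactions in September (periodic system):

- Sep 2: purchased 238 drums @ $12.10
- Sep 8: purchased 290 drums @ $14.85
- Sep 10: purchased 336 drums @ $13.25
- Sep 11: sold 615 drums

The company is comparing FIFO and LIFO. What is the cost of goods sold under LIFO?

FIFO COGS: 238 @ $12.10 + 290 @ $14.85 + 87 @ $13.25 = $8,339.05
LIFO COGS: 336 @ $13.25 + 279 @ $14.85 = $8,595.15

COGS = $8,595.15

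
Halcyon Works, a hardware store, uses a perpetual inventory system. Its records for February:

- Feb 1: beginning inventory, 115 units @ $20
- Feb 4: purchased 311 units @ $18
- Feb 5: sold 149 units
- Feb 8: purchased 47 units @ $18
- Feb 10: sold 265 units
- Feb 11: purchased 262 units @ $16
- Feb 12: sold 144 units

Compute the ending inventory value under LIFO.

Feb 5, 149 sold [LIFO — newest first]: 149 @ $18 = $2,682
Feb 10, 265 sold [LIFO — newest first]: 47 @ $18 + 162 @ $18 + 56 @ $20 = $4,882
Feb 12, 144 sold [LIFO — newest first]: 144 @ $16 = $2,304
Total COGS = $2,682 + $4,882 + $2,304 = $9,868
Ending inventory: 59 @ $20 + 118 @ $16 = $3,068

Ending inventory = $3,068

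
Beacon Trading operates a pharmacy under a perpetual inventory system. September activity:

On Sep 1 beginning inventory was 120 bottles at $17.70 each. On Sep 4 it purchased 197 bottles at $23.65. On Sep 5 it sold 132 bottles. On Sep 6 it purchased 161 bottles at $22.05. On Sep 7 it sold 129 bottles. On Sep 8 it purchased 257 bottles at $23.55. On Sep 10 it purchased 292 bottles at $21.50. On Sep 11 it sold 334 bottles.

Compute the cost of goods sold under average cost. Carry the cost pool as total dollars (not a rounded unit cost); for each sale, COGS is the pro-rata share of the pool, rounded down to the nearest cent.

After Sep 1: 120 on hand, pool $2,124.00 (≈ $17.7000 each)
After Sep 4: 317 on hand, pool $6,783.05 (≈ $21.3976 each)
Sep 5, sell 132: 132/317 × $6,783.05 → $2,824.48
After Sep 6: 346 on hand, pool $7,508.62 (≈ $21.7012 each)
Sep 7, sell 129: 129/346 × $7,508.62 → $2,799.45
After Sep 8: 474 on hand, pool $10,761.52 (≈ $22.7036 each)
After Sep 10: 766 on hand, pool $17,039.52 (≈ $22.2448 each)
Sep 11, sell 334: 334/766 × $17,039.52 → $7,429.76
Total COGS = $2,824.48 + $2,799.45 + $7,429.76 = $13,053.69
Ending inventory (cost pool remaining) = $9,609.76
Check: goods available $22,663.45 = COGS $13,053.69 + ending $9,609.76

COGS = $13,053.69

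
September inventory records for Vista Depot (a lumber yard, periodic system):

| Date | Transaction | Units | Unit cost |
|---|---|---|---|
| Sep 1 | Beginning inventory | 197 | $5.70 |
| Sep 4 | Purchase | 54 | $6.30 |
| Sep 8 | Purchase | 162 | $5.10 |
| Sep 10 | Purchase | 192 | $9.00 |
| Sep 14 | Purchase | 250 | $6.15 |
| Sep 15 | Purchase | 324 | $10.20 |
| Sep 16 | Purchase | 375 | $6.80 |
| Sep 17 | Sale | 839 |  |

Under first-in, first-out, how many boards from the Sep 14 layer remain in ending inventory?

Sep 17, 839 sold [FIFO — oldest first]: 197 @ $5.70 + 54 @ $6.30 + 162 @ $5.10 + 192 @ $9.00 + 234 @ $6.15 = $5,456.40
Ending inventory: 16 @ $6.15 + 324 @ $10.20 + 375 @ $6.80 = $5,953.20
Check: goods available $11,409.60 = COGS $5,456.40 + ending $5,953.20

16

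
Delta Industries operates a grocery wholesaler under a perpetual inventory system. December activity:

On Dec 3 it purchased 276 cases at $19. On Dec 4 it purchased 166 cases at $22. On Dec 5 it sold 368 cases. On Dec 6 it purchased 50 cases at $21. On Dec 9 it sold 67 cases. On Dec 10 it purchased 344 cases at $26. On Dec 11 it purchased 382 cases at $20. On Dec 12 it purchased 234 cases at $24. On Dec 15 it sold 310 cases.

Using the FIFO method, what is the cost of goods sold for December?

COGS = $16,524

Dec 5, 368 sold [FIFO — oldest first]: 276 @ $19 + 92 @ $22 = $7,268
Dec 9, 67 sold [FIFO — oldest first]: 67 @ $22 = $1,474
Dec 15, 310 sold [FIFO — oldest first]: 7 @ $22 + 50 @ $21 + 253 @ $26 = $7,782
Total COGS = $7,268 + $1,474 + $7,782 = $16,524
Ending inventory: 91 @ $26 + 382 @ $20 + 234 @ $24 = $15,622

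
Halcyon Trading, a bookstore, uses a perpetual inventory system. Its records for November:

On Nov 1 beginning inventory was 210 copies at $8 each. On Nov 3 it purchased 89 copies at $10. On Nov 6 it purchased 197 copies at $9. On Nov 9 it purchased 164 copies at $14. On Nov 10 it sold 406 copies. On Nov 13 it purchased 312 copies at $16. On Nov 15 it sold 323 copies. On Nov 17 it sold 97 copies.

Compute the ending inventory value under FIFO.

Ending inventory = $2,336

Nov 10, 406 sold [FIFO — oldest first]: 210 @ $8 + 89 @ $10 + 107 @ $9 = $3,533
Nov 15, 323 sold [FIFO — oldest first]: 90 @ $9 + 164 @ $14 + 69 @ $16 = $4,210
Nov 17, 97 sold [FIFO — oldest first]: 97 @ $16 = $1,552
Total COGS = $3,533 + $4,210 + $1,552 = $9,295
Ending inventory: 146 @ $16 = $2,336
Check: goods available $11,631 = COGS $9,295 + ending $2,336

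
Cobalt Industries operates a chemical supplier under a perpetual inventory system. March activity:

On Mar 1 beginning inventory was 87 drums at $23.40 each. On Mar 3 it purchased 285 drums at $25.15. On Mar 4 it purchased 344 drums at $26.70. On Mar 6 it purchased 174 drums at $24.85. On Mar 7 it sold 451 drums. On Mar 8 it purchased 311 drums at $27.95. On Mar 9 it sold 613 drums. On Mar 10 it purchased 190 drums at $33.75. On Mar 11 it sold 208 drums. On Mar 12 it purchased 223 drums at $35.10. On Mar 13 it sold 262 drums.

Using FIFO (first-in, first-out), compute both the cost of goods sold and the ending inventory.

COGS = $42,836.50; ending inventory = $2,808.00

Mar 7, 451 sold [FIFO — oldest first]: 87 @ $23.40 + 285 @ $25.15 + 79 @ $26.70 = $11,312.85
Mar 9, 613 sold [FIFO — oldest first]: 265 @ $26.70 + 174 @ $24.85 + 174 @ $27.95 = $16,262.70
Mar 11, 208 sold [FIFO — oldest first]: 137 @ $27.95 + 71 @ $33.75 = $6,225.40
Mar 13, 262 sold [FIFO — oldest first]: 119 @ $33.75 + 143 @ $35.10 = $9,035.55
Total COGS = $11,312.85 + $16,262.70 + $6,225.40 + $9,035.55 = $42,836.50
Ending inventory: 80 @ $35.10 = $2,808.00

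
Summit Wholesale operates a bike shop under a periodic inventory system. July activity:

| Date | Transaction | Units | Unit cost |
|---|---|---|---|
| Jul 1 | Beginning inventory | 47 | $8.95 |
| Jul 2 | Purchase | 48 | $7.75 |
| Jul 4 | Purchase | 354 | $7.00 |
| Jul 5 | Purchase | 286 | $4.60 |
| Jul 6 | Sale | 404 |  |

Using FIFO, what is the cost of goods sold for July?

Jul 6, 404 sold [FIFO — oldest first]: 47 @ $8.95 + 48 @ $7.75 + 309 @ $7.00 = $2,955.65
Ending inventory: 45 @ $7.00 + 286 @ $4.60 = $1,630.60
Check: goods available $4,586.25 = COGS $2,955.65 + ending $1,630.60

COGS = $2,955.65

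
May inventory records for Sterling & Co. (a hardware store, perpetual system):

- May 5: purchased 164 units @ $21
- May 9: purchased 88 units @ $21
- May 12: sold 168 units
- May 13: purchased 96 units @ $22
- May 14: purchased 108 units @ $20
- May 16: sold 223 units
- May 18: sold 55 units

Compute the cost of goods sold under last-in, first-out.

COGS = $9,354

May 12, 168 sold [LIFO — newest first]: 88 @ $21 + 80 @ $21 = $3,528
May 16, 223 sold [LIFO — newest first]: 108 @ $20 + 96 @ $22 + 19 @ $21 = $4,671
May 18, 55 sold [LIFO — newest first]: 55 @ $21 = $1,155
Total COGS = $3,528 + $4,671 + $1,155 = $9,354
Ending inventory: 10 @ $21 = $210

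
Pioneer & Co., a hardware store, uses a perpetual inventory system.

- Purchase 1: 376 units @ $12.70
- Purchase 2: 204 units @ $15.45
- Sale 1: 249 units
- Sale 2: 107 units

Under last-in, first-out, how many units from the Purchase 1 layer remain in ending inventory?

224

Sale 1 (249) [LIFO — newest first]: 204 @ $15.45 + 45 @ $12.70 = $3,723.30
Sale 2 (107) [LIFO — newest first]: 107 @ $12.70 = $1,358.90
Total COGS = $3,723.30 + $1,358.90 = $5,082.20
Ending inventory: 224 @ $12.70 = $2,844.80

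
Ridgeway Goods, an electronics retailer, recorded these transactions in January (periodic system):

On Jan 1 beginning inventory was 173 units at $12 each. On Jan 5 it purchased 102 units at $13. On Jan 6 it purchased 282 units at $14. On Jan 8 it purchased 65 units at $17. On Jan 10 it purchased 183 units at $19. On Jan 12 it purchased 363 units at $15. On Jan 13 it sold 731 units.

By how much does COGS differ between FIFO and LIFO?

FIFO COGS: 173 @ $12 + 102 @ $13 + 282 @ $14 + 65 @ $17 + 109 @ $19 = $10,526
LIFO COGS: 363 @ $15 + 183 @ $19 + 65 @ $17 + 120 @ $14 = $11,707
Difference = |$10,526 − $11,707| = $1,181

$1,181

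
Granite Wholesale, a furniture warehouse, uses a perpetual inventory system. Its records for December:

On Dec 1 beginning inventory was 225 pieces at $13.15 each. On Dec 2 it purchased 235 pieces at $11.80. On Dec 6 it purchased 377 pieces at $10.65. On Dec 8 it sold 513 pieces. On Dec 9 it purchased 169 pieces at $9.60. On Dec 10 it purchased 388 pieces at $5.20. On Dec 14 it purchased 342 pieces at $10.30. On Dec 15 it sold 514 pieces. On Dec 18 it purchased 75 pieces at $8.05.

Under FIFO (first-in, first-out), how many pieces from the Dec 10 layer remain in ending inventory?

Dec 8, 513 sold [FIFO — oldest first]: 225 @ $13.15 + 235 @ $11.80 + 53 @ $10.65 = $6,296.20
Dec 15, 514 sold [FIFO — oldest first]: 324 @ $10.65 + 169 @ $9.60 + 21 @ $5.20 = $5,182.20
Total COGS = $6,296.20 + $5,182.20 = $11,478.40
Ending inventory: 367 @ $5.20 + 342 @ $10.30 + 75 @ $8.05 = $6,034.75
Check: goods available $17,513.15 = COGS $11,478.40 + ending $6,034.75

367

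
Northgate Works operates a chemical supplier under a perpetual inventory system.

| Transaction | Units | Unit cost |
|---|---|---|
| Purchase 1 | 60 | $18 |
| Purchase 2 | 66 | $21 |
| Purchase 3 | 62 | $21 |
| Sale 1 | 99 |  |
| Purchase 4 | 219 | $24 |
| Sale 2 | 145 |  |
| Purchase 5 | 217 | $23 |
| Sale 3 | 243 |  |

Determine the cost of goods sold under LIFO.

Sale 1 (99) [LIFO — newest first]: 62 @ $21 + 37 @ $21 = $2,079
Sale 2 (145) [LIFO — newest first]: 145 @ $24 = $3,480
Sale 3 (243) [LIFO — newest first]: 217 @ $23 + 26 @ $24 = $5,615
Total COGS = $2,079 + $3,480 + $5,615 = $11,174
Ending inventory: 60 @ $18 + 29 @ $21 + 48 @ $24 = $2,841
Check: goods available $14,015 = COGS $11,174 + ending $2,841

COGS = $11,174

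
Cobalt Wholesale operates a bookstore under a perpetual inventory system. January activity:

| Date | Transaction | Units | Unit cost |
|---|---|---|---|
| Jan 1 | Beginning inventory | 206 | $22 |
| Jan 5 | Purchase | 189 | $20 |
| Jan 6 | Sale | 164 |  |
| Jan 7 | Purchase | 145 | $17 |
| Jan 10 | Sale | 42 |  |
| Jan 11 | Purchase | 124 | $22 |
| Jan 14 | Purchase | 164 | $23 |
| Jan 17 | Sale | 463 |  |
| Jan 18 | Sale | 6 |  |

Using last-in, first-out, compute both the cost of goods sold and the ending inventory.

Jan 6, 164 sold [LIFO — newest first]: 164 @ $20 = $3,280
Jan 10, 42 sold [LIFO — newest first]: 42 @ $17 = $714
Jan 17, 463 sold [LIFO — newest first]: 164 @ $23 + 124 @ $22 + 103 @ $17 + 25 @ $20 + 47 @ $22 = $9,785
Jan 18, 6 sold [LIFO — newest first]: 6 @ $22 = $132
Total COGS = $3,280 + $714 + $9,785 + $132 = $13,911
Ending inventory: 153 @ $22 = $3,366
Check: goods available $17,277 = COGS $13,911 + ending $3,366

COGS = $13,911; ending inventory = $3,366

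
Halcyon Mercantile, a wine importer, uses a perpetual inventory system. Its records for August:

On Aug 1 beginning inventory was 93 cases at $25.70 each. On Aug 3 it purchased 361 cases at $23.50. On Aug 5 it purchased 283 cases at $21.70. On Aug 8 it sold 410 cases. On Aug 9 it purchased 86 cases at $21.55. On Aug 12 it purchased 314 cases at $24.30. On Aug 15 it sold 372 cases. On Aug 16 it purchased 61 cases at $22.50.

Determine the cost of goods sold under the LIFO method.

Aug 8, 410 sold [LIFO — newest first]: 283 @ $21.70 + 127 @ $23.50 = $9,125.60
Aug 15, 372 sold [LIFO — newest first]: 314 @ $24.30 + 58 @ $21.55 = $8,880.10
Total COGS = $9,125.60 + $8,880.10 = $18,005.70
Ending inventory: 93 @ $25.70 + 234 @ $23.50 + 28 @ $21.55 + 61 @ $22.50 = $9,865.00

COGS = $18,005.70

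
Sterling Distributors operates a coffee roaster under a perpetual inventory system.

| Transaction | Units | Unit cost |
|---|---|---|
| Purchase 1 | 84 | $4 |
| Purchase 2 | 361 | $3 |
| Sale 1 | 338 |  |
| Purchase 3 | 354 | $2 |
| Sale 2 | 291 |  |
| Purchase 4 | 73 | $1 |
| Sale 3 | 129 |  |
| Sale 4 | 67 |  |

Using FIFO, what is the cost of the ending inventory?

Ending inventory = $47

Sale 1 (338) [FIFO — oldest first]: 84 @ $4 + 254 @ $3 = $1,098
Sale 2 (291) [FIFO — oldest first]: 107 @ $3 + 184 @ $2 = $689
Sale 3 (129) [FIFO — oldest first]: 129 @ $2 = $258
Sale 4 (67) [FIFO — oldest first]: 41 @ $2 + 26 @ $1 = $108
Total COGS = $1,098 + $689 + $258 + $108 = $2,153
Ending inventory: 47 @ $1 = $47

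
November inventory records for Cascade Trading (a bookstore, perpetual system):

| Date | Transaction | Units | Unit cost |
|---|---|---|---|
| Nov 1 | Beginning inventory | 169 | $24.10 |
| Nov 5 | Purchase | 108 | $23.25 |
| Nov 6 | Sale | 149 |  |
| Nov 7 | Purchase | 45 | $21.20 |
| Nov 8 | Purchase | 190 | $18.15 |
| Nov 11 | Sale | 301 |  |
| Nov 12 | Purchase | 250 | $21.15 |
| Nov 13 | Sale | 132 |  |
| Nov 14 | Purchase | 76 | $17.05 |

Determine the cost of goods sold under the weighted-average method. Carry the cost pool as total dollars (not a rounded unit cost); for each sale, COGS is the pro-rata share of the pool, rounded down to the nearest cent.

After Nov 1: 169 on hand, pool $4,072.90 (≈ $24.1000 each)
After Nov 5: 277 on hand, pool $6,583.90 (≈ $23.7686 each)
Nov 6, sell 149: 149/277 × $6,583.90 → $3,541.52
After Nov 7: 173 on hand, pool $3,996.38 (≈ $23.1005 each)
After Nov 8: 363 on hand, pool $7,444.88 (≈ $20.5093 each)
Nov 11, sell 301: 301/363 × $7,444.88 → $6,173.30
After Nov 12: 312 on hand, pool $6,559.08 (≈ $21.0227 each)
Nov 13, sell 132: 132/312 × $6,559.08 → $2,774.99
After Nov 14: 256 on hand, pool $5,079.89 (≈ $19.8433 each)
Total COGS = $3,541.52 + $6,173.30 + $2,774.99 = $12,489.81
Ending inventory (cost pool remaining) = $5,079.89
Check: goods available $17,569.70 = COGS $12,489.81 + ending $5,079.89

COGS = $12,489.81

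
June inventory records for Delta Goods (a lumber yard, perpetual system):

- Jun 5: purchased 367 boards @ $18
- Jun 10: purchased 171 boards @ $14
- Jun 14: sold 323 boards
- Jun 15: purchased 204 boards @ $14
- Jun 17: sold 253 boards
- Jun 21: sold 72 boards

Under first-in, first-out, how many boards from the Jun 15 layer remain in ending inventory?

Jun 14, 323 sold [FIFO — oldest first]: 323 @ $18 = $5,814
Jun 17, 253 sold [FIFO — oldest first]: 44 @ $18 + 171 @ $14 + 38 @ $14 = $3,718
Jun 21, 72 sold [FIFO — oldest first]: 72 @ $14 = $1,008
Total COGS = $5,814 + $3,718 + $1,008 = $10,540
Ending inventory: 94 @ $14 = $1,316

94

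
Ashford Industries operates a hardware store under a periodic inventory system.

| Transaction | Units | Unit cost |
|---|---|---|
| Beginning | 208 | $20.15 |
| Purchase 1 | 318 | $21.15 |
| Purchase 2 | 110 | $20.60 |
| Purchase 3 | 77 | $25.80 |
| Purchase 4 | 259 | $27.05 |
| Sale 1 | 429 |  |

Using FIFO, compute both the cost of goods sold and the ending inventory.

COGS = $8,865.35; ending inventory = $13,310.10

Sale 1 (429) [FIFO — oldest first]: 208 @ $20.15 + 221 @ $21.15 = $8,865.35
Ending inventory: 97 @ $21.15 + 110 @ $20.60 + 77 @ $25.80 + 259 @ $27.05 = $13,310.10
Check: goods available $22,175.45 = COGS $8,865.35 + ending $13,310.10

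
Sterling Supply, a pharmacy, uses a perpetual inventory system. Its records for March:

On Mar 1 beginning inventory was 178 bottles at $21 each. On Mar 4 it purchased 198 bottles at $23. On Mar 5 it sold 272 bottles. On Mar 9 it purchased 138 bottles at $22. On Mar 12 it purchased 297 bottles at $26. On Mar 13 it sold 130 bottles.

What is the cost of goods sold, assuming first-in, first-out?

COGS = $8,864

Mar 5, 272 sold [FIFO — oldest first]: 178 @ $21 + 94 @ $23 = $5,900
Mar 13, 130 sold [FIFO — oldest first]: 104 @ $23 + 26 @ $22 = $2,964
Total COGS = $5,900 + $2,964 = $8,864
Ending inventory: 112 @ $22 + 297 @ $26 = $10,186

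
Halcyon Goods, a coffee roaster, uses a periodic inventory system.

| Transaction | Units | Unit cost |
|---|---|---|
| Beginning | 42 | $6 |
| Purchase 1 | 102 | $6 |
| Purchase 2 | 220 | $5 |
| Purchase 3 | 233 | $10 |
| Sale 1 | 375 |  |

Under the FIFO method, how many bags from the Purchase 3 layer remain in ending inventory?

Sale 1 (375) [FIFO — oldest first]: 42 @ $6 + 102 @ $6 + 220 @ $5 + 11 @ $10 = $2,074
Ending inventory: 222 @ $10 = $2,220
Check: goods available $4,294 = COGS $2,074 + ending $2,220

222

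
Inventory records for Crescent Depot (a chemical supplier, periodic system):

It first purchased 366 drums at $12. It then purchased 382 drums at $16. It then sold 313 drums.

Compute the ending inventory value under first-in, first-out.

Ending inventory = $6,748

Sale 1 (313) [FIFO — oldest first]: 313 @ $12 = $3,756
Ending inventory: 53 @ $12 + 382 @ $16 = $6,748
Check: goods available $10,504 = COGS $3,756 + ending $6,748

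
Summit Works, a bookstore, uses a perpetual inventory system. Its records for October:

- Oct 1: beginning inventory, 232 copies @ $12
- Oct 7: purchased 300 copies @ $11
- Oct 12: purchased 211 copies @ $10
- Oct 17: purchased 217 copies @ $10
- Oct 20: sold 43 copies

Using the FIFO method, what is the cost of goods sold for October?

COGS = $516

Oct 20, 43 sold [FIFO — oldest first]: 43 @ $12 = $516
Ending inventory: 189 @ $12 + 300 @ $11 + 211 @ $10 + 217 @ $10 = $9,848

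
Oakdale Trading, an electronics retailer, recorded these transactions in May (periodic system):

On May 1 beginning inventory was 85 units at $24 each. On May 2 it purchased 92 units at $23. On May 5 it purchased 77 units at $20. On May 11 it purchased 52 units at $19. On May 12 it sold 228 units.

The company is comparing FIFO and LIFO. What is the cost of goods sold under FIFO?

COGS = $5,176

FIFO COGS: 85 @ $24 + 92 @ $23 + 51 @ $20 = $5,176
LIFO COGS: 52 @ $19 + 77 @ $20 + 92 @ $23 + 7 @ $24 = $4,812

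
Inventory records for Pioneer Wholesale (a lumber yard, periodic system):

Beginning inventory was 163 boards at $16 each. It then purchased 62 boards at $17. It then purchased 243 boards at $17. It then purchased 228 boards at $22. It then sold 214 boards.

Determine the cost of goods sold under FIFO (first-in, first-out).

COGS = $3,475

Sale 1 (214) [FIFO — oldest first]: 163 @ $16 + 51 @ $17 = $3,475
Ending inventory: 11 @ $17 + 243 @ $17 + 228 @ $22 = $9,334
Check: goods available $12,809 = COGS $3,475 + ending $9,334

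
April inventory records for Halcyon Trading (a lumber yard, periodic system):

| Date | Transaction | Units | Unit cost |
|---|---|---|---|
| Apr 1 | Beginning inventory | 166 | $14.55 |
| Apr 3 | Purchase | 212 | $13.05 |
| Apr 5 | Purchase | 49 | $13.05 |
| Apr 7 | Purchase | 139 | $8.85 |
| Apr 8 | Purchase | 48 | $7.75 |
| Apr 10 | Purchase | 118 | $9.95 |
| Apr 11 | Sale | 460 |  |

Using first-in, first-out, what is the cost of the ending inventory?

Apr 11, 460 sold [FIFO — oldest first]: 166 @ $14.55 + 212 @ $13.05 + 49 @ $13.05 + 33 @ $8.85 = $6,113.40
Ending inventory: 106 @ $8.85 + 48 @ $7.75 + 118 @ $9.95 = $2,484.20

Ending inventory = $2,484.20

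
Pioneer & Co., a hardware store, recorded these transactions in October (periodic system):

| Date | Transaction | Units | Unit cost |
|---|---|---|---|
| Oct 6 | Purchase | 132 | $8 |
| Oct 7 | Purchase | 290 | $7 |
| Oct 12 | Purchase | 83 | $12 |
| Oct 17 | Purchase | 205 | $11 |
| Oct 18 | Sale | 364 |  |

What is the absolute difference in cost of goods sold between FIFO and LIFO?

FIFO COGS: 132 @ $8 + 232 @ $7 = $2,680
LIFO COGS: 205 @ $11 + 83 @ $12 + 76 @ $7 = $3,783
Difference = |$2,680 − $3,783| = $1,103

$1,103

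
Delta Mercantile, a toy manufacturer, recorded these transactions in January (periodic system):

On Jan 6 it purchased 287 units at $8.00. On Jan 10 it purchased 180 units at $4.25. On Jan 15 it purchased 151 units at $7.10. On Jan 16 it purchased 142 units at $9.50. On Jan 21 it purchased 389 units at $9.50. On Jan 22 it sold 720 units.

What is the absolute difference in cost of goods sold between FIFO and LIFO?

$1,176.00

FIFO COGS: 287 @ $8.00 + 180 @ $4.25 + 151 @ $7.10 + 102 @ $9.50 = $5,102.10
LIFO COGS: 389 @ $9.50 + 142 @ $9.50 + 151 @ $7.10 + 38 @ $4.25 = $6,278.10
Difference = |$5,102.10 − $6,278.10| = $1,176.00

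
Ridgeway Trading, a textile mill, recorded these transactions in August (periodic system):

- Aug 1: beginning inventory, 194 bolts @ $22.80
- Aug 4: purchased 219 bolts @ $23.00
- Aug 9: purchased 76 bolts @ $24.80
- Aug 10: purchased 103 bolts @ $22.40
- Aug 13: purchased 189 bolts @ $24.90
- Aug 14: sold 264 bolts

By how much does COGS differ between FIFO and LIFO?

FIFO COGS: 194 @ $22.80 + 70 @ $23.00 = $6,033.20
LIFO COGS: 189 @ $24.90 + 75 @ $22.40 = $6,386.10
Difference = |$6,033.20 − $6,386.10| = $352.90

$352.90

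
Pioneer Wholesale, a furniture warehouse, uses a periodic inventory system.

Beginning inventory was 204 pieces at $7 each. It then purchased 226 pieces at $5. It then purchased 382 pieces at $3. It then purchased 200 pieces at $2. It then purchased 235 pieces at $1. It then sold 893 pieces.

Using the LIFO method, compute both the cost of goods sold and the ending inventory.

COGS = $2,161; ending inventory = $2,178

Sale 1 (893) [LIFO — newest first]: 235 @ $1 + 200 @ $2 + 382 @ $3 + 76 @ $5 = $2,161
Ending inventory: 204 @ $7 + 150 @ $5 = $2,178
Check: goods available $4,339 = COGS $2,161 + ending $2,178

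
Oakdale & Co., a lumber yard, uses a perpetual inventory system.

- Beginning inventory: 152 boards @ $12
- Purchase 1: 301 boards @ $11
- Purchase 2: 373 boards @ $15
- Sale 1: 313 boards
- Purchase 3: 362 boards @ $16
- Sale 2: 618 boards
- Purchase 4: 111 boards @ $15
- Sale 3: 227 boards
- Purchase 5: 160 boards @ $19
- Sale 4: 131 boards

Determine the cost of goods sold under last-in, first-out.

COGS = $18,984

Sale 1 (313) [LIFO — newest first]: 313 @ $15 = $4,695
Sale 2 (618) [LIFO — newest first]: 362 @ $16 + 60 @ $15 + 196 @ $11 = $8,848
Sale 3 (227) [LIFO — newest first]: 111 @ $15 + 105 @ $11 + 11 @ $12 = $2,952
Sale 4 (131) [LIFO — newest first]: 131 @ $19 = $2,489
Total COGS = $4,695 + $8,848 + $2,952 + $2,489 = $18,984
Ending inventory: 141 @ $12 + 29 @ $19 = $2,243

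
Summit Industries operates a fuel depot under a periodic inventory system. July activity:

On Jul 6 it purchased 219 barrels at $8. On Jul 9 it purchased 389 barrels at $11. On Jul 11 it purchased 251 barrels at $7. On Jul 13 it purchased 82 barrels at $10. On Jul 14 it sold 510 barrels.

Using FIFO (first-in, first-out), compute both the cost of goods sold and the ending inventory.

Jul 14, 510 sold [FIFO — oldest first]: 219 @ $8 + 291 @ $11 = $4,953
Ending inventory: 98 @ $11 + 251 @ $7 + 82 @ $10 = $3,655

COGS = $4,953; ending inventory = $3,655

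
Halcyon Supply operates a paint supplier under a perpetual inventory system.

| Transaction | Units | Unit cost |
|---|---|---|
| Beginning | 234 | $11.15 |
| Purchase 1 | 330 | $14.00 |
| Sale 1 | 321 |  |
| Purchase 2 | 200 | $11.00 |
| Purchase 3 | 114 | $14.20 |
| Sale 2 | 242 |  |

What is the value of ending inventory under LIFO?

Sale 1 (321) [LIFO — newest first]: 321 @ $14.00 = $4,494.00
Sale 2 (242) [LIFO — newest first]: 114 @ $14.20 + 128 @ $11.00 = $3,026.80
Total COGS = $4,494.00 + $3,026.80 = $7,520.80
Ending inventory: 234 @ $11.15 + 9 @ $14.00 + 72 @ $11.00 = $3,527.10

Ending inventory = $3,527.10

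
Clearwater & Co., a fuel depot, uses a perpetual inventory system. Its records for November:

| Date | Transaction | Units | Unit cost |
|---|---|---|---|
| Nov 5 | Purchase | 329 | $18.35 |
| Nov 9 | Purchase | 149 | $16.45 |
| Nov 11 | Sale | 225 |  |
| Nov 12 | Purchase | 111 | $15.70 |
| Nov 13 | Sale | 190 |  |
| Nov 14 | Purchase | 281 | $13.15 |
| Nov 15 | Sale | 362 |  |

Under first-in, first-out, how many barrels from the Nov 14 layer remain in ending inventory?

93

Nov 11, 225 sold [FIFO — oldest first]: 225 @ $18.35 = $4,128.75
Nov 13, 190 sold [FIFO — oldest first]: 104 @ $18.35 + 86 @ $16.45 = $3,323.10
Nov 15, 362 sold [FIFO — oldest first]: 63 @ $16.45 + 111 @ $15.70 + 188 @ $13.15 = $5,251.25
Total COGS = $4,128.75 + $3,323.10 + $5,251.25 = $12,703.10
Ending inventory: 93 @ $13.15 = $1,222.95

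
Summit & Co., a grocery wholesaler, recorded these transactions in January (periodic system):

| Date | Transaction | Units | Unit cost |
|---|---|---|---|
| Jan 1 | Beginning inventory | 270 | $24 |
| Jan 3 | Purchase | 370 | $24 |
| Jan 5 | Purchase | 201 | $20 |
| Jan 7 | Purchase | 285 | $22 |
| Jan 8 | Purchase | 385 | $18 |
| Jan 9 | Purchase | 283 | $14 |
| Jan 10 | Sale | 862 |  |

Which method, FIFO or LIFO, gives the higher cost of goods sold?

FIFO COGS: 270 @ $24 + 370 @ $24 + 201 @ $20 + 21 @ $22 = $19,842
LIFO COGS: 283 @ $14 + 385 @ $18 + 194 @ $22 = $15,160

FIFO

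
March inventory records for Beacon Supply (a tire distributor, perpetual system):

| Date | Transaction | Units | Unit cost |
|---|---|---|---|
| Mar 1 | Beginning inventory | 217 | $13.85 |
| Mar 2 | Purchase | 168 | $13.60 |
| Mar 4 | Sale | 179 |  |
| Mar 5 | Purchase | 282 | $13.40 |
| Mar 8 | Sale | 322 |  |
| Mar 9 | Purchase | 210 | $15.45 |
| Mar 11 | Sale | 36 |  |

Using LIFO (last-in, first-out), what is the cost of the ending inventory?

Ending inventory = $4,987.40

Mar 4, 179 sold [LIFO — newest first]: 168 @ $13.60 + 11 @ $13.85 = $2,437.15
Mar 8, 322 sold [LIFO — newest first]: 282 @ $13.40 + 40 @ $13.85 = $4,332.80
Mar 11, 36 sold [LIFO — newest first]: 36 @ $15.45 = $556.20
Total COGS = $2,437.15 + $4,332.80 + $556.20 = $7,326.15
Ending inventory: 166 @ $13.85 + 174 @ $15.45 = $4,987.40
Check: goods available $12,313.55 = COGS $7,326.15 + ending $4,987.40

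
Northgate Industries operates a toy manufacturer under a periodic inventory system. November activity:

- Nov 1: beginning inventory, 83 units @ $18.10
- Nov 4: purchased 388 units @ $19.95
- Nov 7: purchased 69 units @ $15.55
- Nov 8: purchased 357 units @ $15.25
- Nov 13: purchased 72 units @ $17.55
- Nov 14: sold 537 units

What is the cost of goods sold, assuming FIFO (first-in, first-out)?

Nov 14, 537 sold [FIFO — oldest first]: 83 @ $18.10 + 388 @ $19.95 + 66 @ $15.55 = $10,269.20
Ending inventory: 3 @ $15.55 + 357 @ $15.25 + 72 @ $17.55 = $6,754.50

COGS = $10,269.20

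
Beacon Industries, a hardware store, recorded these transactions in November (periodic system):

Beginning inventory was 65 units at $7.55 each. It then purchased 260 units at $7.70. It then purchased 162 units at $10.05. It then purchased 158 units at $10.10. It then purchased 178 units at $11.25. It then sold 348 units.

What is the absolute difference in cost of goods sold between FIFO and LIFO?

FIFO COGS: 65 @ $7.55 + 260 @ $7.70 + 23 @ $10.05 = $2,723.90
LIFO COGS: 178 @ $11.25 + 158 @ $10.10 + 12 @ $10.05 = $3,718.90
Difference = |$2,723.90 − $3,718.90| = $995.00

$995.00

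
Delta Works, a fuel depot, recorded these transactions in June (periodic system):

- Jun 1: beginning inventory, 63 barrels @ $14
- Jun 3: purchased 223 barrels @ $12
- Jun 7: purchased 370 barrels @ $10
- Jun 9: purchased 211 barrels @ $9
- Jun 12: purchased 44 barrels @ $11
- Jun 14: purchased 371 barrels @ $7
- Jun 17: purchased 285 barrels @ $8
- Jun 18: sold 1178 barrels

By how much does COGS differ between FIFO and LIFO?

FIFO COGS: 63 @ $14 + 223 @ $12 + 370 @ $10 + 211 @ $9 + 44 @ $11 + 267 @ $7 = $11,510
LIFO COGS: 285 @ $8 + 371 @ $7 + 44 @ $11 + 211 @ $9 + 267 @ $10 = $9,930
Difference = |$11,510 − $9,930| = $1,580

$1,580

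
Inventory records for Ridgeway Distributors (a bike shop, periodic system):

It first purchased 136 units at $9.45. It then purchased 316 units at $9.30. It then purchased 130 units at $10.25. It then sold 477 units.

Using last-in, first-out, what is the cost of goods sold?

COGS = $4,564.25

Sale 1 (477) [LIFO — newest first]: 130 @ $10.25 + 316 @ $9.30 + 31 @ $9.45 = $4,564.25
Ending inventory: 105 @ $9.45 = $992.25
Check: goods available $5,556.50 = COGS $4,564.25 + ending $992.25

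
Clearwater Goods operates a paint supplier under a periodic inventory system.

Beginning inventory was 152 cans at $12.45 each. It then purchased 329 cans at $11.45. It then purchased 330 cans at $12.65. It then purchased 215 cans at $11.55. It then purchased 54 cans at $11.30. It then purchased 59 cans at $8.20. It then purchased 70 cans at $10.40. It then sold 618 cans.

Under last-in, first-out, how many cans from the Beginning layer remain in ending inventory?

152

Sale 1 (618) [LIFO — newest first]: 70 @ $10.40 + 59 @ $8.20 + 54 @ $11.30 + 215 @ $11.55 + 220 @ $12.65 = $7,088.25
Ending inventory: 152 @ $12.45 + 329 @ $11.45 + 110 @ $12.65 = $7,050.95
Check: goods available $14,139.20 = COGS $7,088.25 + ending $7,050.95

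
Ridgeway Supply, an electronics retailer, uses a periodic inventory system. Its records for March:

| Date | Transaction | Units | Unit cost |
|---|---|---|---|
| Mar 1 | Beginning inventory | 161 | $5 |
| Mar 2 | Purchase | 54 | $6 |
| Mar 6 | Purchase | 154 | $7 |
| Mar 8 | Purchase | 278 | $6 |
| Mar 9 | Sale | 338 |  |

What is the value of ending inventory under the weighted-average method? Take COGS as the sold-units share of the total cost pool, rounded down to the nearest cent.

Mar 9, sell 338: 338/647 × $3,875.00 → $2,024.34
Ending inventory (cost pool remaining) = $1,850.66
Check: goods available $3,875.00 = COGS $2,024.34 + ending $1,850.66

Ending inventory = $1,850.66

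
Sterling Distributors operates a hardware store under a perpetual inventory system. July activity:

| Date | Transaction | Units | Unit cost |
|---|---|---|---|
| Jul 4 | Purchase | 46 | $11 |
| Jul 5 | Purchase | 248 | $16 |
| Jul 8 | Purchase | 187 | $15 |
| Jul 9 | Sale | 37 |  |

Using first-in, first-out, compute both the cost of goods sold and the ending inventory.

COGS = $407; ending inventory = $6,872

Jul 9, 37 sold [FIFO — oldest first]: 37 @ $11 = $407
Ending inventory: 9 @ $11 + 248 @ $16 + 187 @ $15 = $6,872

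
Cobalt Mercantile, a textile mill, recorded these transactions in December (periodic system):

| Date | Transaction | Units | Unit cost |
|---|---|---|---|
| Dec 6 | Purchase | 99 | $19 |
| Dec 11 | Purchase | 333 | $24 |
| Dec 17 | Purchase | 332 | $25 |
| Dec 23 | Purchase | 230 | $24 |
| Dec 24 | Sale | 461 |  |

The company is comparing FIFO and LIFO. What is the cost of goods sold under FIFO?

FIFO COGS: 99 @ $19 + 333 @ $24 + 29 @ $25 = $10,598
LIFO COGS: 230 @ $24 + 231 @ $25 = $11,295

COGS = $10,598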